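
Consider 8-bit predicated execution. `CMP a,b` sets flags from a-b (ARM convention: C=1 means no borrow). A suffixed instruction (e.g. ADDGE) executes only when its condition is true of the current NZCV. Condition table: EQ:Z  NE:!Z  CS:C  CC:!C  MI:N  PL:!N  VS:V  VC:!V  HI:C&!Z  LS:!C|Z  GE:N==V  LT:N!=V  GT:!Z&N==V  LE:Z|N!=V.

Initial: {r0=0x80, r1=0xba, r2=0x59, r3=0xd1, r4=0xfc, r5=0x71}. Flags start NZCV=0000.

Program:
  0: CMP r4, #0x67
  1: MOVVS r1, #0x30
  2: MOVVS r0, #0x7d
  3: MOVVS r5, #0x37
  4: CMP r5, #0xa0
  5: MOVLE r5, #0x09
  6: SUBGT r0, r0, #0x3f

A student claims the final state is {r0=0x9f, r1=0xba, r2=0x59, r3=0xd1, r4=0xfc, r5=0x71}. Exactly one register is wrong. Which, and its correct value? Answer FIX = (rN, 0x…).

[0] flags=1010 → (cmp)
[1] flags=1010 VS?F → skip
[2] flags=1010 VS?F → skip
[3] flags=1010 VS?F → skip
[4] flags=1001 → (cmp)
[5] flags=1001 LE?F → skip
[6] flags=1001 GT?T → r0=0x41

FIX = (r0, 0x41)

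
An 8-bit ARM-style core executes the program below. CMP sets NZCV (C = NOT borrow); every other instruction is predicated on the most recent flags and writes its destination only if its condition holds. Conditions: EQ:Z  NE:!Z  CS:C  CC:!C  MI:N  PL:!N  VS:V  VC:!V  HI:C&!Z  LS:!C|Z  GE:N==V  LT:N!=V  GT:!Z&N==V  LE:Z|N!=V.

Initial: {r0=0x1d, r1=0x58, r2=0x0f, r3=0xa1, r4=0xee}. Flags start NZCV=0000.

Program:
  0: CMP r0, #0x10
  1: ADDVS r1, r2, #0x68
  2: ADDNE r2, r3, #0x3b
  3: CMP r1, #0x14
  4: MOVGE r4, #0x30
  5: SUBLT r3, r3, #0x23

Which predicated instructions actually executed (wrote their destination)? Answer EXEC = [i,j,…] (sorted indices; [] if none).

EXEC = [2,4]

0: ✓ CMP  NZCV=0010
1: · ADDVS
2: ✓ ADDNE  r2←0xdc
3: ✓ CMP  NZCV=0010
4: ✓ MOVGE  r4←0x30
5: · SUBLT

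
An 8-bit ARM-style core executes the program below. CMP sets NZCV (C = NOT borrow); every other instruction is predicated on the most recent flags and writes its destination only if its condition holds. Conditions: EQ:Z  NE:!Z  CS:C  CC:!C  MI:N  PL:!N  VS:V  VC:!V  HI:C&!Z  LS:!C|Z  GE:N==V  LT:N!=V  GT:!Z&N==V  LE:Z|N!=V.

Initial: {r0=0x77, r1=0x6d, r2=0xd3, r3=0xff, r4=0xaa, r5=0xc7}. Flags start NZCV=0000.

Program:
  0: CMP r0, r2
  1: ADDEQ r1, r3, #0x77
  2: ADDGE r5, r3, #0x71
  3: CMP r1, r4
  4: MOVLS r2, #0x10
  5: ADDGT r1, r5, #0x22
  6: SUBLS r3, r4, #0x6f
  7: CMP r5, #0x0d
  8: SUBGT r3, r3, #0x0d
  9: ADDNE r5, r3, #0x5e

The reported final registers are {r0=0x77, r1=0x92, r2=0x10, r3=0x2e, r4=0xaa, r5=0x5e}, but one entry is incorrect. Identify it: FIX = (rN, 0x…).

FIX = (r5, 0x8c)

[0] flags=1001 → (cmp)
[1] flags=1001 EQ?F → skip
[2] flags=1001 GE?T → r5=0x70
[3] flags=1001 → (cmp)
[4] flags=1001 LS?T → r2=0x10
[5] flags=1001 GT?T → r1=0x92
[6] flags=1001 LS?T → r3=0x3b
[7] flags=0010 → (cmp)
[8] flags=0010 GT?T → r3=0x2e
[9] flags=0010 NE?T → r5=0x8c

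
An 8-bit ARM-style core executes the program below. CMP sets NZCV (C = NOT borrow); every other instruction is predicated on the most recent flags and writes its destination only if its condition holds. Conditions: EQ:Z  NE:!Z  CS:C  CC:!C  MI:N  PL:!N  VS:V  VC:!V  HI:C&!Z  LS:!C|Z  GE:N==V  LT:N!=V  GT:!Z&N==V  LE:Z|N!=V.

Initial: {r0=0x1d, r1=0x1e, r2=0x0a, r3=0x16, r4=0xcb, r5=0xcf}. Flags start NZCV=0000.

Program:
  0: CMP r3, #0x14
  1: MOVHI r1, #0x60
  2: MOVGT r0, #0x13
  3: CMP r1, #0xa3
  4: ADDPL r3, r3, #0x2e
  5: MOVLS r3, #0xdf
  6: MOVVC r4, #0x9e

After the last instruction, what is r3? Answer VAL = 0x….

VAL = 0xdf

0: ✓ CMP  NZCV=0010
1: ✓ MOVHI  r1←0x60
2: ✓ MOVGT  r0←0x13
3: ✓ CMP  NZCV=1001
4: · ADDPL
5: ✓ MOVLS  r3←0xdf
6: · MOVVC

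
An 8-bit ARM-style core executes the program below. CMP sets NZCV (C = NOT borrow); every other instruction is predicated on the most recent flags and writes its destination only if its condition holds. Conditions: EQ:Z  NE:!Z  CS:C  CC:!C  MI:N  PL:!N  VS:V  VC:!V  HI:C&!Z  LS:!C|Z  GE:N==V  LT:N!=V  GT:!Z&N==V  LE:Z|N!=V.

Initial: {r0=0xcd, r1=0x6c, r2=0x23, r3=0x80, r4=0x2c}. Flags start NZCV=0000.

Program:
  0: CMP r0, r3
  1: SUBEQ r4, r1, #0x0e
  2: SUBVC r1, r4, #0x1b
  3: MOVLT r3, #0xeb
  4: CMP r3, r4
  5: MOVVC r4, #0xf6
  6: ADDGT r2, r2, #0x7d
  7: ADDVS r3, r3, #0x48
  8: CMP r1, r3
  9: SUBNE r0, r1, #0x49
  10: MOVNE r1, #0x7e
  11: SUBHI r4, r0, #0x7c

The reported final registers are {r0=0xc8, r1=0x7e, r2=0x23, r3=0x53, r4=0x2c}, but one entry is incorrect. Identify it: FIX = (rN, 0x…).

FIX = (r3, 0xc8)

0: ✓ CMP  NZCV=0010
1: · SUBEQ
2: ✓ SUBVC  r1←0x11
3: · MOVLT
4: ✓ CMP  NZCV=0011
5: · MOVVC
6: · ADDGT
7: ✓ ADDVS  r3←0xc8
8: ✓ CMP  NZCV=0000
9: ✓ SUBNE  r0←0xc8
10: ✓ MOVNE  r1←0x7e
11: · SUBHI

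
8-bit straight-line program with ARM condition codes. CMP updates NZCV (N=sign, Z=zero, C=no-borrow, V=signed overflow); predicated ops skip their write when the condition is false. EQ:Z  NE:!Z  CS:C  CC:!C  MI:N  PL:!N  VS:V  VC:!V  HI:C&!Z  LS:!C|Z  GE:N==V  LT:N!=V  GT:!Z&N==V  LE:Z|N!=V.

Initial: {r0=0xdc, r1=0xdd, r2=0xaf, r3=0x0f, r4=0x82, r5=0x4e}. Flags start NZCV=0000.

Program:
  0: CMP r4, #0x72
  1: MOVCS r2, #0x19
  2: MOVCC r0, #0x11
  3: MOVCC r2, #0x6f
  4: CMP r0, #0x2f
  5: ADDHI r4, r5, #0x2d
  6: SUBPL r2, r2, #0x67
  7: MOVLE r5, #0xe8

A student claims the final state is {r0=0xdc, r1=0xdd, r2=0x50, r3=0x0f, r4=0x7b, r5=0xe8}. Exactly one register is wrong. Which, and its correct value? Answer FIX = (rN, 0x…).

FIX = (r2, 0x19)

0: ✓ CMP  NZCV=0011
1: ✓ MOVCS  r2←0x19
2: · MOVCC
3: · MOVCC
4: ✓ CMP  NZCV=1010
5: ✓ ADDHI  r4←0x7b
6: · SUBPL
7: ✓ MOVLE  r5←0xe8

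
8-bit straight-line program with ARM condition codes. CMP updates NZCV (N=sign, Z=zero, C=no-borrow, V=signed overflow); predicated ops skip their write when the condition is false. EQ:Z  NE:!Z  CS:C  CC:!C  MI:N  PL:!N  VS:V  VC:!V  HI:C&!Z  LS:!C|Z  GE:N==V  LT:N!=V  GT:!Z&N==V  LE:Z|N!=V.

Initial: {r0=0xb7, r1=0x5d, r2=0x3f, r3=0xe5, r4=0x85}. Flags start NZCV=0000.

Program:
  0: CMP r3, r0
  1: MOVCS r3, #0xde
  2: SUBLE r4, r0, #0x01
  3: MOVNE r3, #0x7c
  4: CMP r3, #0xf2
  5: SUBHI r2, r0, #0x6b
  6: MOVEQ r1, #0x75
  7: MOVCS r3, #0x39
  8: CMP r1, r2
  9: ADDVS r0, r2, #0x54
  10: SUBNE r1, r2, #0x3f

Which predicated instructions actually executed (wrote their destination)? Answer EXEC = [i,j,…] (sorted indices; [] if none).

0: ✓ CMP  NZCV=0010
1: ✓ MOVCS  r3←0xde
2: · SUBLE
3: ✓ MOVNE  r3←0x7c
4: ✓ CMP  NZCV=1001
5: · SUBHI
6: · MOVEQ
7: · MOVCS
8: ✓ CMP  NZCV=0010
9: · ADDVS
10: ✓ SUBNE  r1←0x00

EXEC = [1,3,10]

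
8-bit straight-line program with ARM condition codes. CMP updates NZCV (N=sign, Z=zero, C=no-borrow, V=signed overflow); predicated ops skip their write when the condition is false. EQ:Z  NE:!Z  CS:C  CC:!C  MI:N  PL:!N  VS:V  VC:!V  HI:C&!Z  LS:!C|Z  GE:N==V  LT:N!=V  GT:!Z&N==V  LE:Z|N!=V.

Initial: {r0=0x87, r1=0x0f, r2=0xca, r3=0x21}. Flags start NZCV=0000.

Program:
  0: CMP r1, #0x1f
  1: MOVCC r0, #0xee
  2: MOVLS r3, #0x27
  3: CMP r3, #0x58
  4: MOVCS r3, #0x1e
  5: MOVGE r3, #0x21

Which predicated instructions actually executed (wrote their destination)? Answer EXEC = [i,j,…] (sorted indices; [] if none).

EXEC = [1,2]

0: ✓ CMP  NZCV=1000
1: ✓ MOVCC  r0←0xee
2: ✓ MOVLS  r3←0x27
3: ✓ CMP  NZCV=1000
4: · MOVCS
5: · MOVGE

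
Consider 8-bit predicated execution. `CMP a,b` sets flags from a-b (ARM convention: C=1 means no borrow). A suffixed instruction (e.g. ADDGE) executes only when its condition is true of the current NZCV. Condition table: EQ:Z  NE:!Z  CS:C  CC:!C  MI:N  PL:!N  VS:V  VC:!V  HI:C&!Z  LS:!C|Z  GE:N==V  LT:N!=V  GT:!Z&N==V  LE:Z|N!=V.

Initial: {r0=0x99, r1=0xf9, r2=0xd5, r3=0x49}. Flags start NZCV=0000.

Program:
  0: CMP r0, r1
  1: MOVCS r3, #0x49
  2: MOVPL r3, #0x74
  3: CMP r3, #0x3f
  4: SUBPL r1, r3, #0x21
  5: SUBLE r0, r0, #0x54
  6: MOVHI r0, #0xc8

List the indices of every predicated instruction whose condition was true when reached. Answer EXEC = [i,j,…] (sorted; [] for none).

[0] flags=1000 → (cmp)
[1] flags=1000 CS?F → skip
[2] flags=1000 PL?F → skip
[3] flags=0010 → (cmp)
[4] flags=0010 PL?T → r1=0x28
[5] flags=0010 LE?F → skip
[6] flags=0010 HI?T → r0=0xc8

EXEC = [4,6]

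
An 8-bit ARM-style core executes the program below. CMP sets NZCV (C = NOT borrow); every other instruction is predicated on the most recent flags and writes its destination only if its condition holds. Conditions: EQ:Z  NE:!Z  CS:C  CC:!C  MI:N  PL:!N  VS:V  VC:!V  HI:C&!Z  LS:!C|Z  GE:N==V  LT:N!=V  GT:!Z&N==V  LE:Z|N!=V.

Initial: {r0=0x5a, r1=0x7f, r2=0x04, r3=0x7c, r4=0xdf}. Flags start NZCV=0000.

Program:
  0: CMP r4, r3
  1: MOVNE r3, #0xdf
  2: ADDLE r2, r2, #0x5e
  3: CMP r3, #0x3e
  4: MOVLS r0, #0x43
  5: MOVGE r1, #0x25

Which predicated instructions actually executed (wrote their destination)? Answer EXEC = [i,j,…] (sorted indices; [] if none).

EXEC = [1,2]

0: ✓ CMP  NZCV=0011
1: ✓ MOVNE  r3←0xdf
2: ✓ ADDLE  r2←0x62
3: ✓ CMP  NZCV=1010
4: · MOVLS
5: · MOVGE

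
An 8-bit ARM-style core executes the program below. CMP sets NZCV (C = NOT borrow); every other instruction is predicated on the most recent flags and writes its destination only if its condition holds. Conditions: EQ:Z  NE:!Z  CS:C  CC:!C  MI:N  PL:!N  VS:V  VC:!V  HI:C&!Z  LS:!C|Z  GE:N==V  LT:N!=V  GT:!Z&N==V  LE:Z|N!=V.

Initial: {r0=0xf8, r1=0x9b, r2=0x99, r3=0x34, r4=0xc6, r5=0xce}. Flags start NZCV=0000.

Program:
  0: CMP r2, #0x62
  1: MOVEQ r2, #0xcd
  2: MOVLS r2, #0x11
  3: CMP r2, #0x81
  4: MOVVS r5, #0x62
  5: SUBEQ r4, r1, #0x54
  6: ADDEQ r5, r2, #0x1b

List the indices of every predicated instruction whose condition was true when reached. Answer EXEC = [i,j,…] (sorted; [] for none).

[0] flags=0011 → (cmp)
[1] flags=0011 EQ?F → skip
[2] flags=0011 LS?F → skip
[3] flags=0010 → (cmp)
[4] flags=0010 VS?F → skip
[5] flags=0010 EQ?F → skip
[6] flags=0010 EQ?F → skip

EXEC = []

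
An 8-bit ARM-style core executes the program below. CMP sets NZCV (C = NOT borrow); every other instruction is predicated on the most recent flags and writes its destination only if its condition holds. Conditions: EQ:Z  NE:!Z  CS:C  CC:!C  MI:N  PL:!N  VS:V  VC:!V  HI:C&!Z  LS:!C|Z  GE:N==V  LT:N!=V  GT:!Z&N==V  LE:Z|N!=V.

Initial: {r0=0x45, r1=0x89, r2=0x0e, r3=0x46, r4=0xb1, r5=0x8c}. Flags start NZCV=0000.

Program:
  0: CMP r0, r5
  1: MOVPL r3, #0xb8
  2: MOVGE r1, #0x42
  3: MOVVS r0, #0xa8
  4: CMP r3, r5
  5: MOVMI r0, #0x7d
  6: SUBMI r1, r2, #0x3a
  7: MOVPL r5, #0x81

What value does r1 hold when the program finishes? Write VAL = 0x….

[0] flags=1001 → (cmp)
[1] flags=1001 PL?F → skip
[2] flags=1001 GE?T → r1=0x42
[3] flags=1001 VS?T → r0=0xa8
[4] flags=1001 → (cmp)
[5] flags=1001 MI?T → r0=0x7d
[6] flags=1001 MI?T → r1=0xd4
[7] flags=1001 PL?F → skip

VAL = 0xd4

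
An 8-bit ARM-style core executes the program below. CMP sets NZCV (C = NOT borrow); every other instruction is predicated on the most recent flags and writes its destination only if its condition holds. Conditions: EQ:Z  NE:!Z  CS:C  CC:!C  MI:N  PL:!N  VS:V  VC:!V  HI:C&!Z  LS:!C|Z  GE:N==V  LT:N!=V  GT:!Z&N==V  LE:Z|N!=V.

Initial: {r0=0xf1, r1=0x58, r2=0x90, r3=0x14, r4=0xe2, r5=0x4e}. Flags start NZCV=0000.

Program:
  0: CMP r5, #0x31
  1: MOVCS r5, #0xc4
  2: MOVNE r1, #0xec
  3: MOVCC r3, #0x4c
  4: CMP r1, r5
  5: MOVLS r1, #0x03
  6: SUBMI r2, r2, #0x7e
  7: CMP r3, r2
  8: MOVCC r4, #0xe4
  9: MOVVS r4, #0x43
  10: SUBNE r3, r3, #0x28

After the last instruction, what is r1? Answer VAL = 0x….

[0] flags=0010 → (cmp)
[1] flags=0010 CS?T → r5=0xc4
[2] flags=0010 NE?T → r1=0xec
[3] flags=0010 CC?F → skip
[4] flags=0010 → (cmp)
[5] flags=0010 LS?F → skip
[6] flags=0010 MI?F → skip
[7] flags=1001 → (cmp)
[8] flags=1001 CC?T → r4=0xe4
[9] flags=1001 VS?T → r4=0x43
[10] flags=1001 NE?T → r3=0xec

VAL = 0xec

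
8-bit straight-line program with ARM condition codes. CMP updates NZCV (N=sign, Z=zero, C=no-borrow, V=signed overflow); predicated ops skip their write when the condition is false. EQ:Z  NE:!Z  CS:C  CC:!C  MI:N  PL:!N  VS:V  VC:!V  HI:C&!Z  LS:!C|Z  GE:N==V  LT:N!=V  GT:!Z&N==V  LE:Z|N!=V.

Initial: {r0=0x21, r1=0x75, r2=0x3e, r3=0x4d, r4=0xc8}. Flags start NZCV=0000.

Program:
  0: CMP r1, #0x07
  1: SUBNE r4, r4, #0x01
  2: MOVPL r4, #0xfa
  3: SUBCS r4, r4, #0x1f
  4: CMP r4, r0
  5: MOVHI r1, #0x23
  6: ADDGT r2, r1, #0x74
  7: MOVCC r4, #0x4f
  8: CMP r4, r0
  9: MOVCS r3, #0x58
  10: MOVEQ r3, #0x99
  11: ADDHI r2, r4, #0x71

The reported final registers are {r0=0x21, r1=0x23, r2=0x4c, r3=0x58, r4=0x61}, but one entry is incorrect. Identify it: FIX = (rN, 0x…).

FIX = (r4, 0xdb)

[0] flags=0010 → (cmp)
[1] flags=0010 NE?T → r4=0xc7
[2] flags=0010 PL?T → r4=0xfa
[3] flags=0010 CS?T → r4=0xdb
[4] flags=1010 → (cmp)
[5] flags=1010 HI?T → r1=0x23
[6] flags=1010 GT?F → skip
[7] flags=1010 CC?F → skip
[8] flags=1010 → (cmp)
[9] flags=1010 CS?T → r3=0x58
[10] flags=1010 EQ?F → skip
[11] flags=1010 HI?T → r2=0x4c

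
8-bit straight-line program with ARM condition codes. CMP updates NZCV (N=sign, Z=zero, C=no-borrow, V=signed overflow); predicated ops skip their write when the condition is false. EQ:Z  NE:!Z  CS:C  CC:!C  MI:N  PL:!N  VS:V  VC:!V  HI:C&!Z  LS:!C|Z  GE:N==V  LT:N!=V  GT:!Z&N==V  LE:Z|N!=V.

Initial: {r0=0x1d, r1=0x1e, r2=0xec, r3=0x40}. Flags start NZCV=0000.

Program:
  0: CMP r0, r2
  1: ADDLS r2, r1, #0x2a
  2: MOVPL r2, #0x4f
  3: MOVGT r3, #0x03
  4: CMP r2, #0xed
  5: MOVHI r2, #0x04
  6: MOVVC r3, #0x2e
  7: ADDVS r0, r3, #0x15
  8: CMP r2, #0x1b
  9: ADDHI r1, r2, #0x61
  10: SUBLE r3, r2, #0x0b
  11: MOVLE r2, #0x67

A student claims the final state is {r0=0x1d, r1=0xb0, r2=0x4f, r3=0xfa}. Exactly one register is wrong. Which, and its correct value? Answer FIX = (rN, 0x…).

0: ✓ CMP  NZCV=0000
1: ✓ ADDLS  r2←0x48
2: ✓ MOVPL  r2←0x4f
3: ✓ MOVGT  r3←0x03
4: ✓ CMP  NZCV=0000
5: · MOVHI
6: ✓ MOVVC  r3←0x2e
7: · ADDVS
8: ✓ CMP  NZCV=0010
9: ✓ ADDHI  r1←0xb0
10: · SUBLE
11: · MOVLE

FIX = (r3, 0x2e)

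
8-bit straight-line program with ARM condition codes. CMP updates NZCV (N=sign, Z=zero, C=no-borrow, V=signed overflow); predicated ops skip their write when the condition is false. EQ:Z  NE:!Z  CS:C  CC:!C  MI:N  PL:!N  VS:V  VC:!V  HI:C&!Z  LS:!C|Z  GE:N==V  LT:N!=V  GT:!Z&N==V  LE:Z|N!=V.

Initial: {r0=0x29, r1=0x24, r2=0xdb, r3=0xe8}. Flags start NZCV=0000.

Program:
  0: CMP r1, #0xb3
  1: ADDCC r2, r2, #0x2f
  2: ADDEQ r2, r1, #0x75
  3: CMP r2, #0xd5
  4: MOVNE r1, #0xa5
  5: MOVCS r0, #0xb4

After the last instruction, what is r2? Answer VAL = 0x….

VAL = 0x0a

[0] flags=0000 → (cmp)
[1] flags=0000 CC?T → r2=0x0a
[2] flags=0000 EQ?F → skip
[3] flags=0000 → (cmp)
[4] flags=0000 NE?T → r1=0xa5
[5] flags=0000 CS?F → skip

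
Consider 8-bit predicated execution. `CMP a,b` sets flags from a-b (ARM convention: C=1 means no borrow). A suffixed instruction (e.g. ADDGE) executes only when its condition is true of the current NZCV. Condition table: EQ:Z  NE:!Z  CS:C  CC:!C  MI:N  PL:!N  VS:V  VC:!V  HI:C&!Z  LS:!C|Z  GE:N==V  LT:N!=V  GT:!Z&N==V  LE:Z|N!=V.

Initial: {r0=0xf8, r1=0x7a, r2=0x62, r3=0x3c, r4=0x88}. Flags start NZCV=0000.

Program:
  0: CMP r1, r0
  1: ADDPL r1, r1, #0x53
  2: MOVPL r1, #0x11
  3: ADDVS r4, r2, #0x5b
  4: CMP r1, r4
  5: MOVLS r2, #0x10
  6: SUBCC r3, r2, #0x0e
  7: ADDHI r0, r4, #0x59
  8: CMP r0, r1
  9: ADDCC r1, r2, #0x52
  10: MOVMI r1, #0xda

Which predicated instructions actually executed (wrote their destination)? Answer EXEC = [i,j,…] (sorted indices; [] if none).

EXEC = [3,5,6]

0: ✓ CMP  NZCV=1001
1: · ADDPL
2: · MOVPL
3: ✓ ADDVS  r4←0xbd
4: ✓ CMP  NZCV=1001
5: ✓ MOVLS  r2←0x10
6: ✓ SUBCC  r3←0x02
7: · ADDHI
8: ✓ CMP  NZCV=0011
9: · ADDCC
10: · MOVMI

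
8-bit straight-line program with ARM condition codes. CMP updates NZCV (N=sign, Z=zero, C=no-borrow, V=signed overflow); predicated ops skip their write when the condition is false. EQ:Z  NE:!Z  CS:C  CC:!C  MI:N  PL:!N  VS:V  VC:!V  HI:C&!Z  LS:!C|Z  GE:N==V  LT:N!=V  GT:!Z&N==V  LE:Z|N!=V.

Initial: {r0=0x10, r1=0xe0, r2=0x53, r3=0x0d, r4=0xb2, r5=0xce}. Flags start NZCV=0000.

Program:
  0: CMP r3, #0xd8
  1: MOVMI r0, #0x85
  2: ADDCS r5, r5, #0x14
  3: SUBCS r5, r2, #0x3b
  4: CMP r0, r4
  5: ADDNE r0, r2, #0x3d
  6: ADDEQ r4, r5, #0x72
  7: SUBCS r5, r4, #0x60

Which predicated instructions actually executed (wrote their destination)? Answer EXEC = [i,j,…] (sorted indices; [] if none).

EXEC = [5]

0: ✓ CMP  NZCV=0000
1: · MOVMI
2: · ADDCS
3: · SUBCS
4: ✓ CMP  NZCV=0000
5: ✓ ADDNE  r0←0x90
6: · ADDEQ
7: · SUBCS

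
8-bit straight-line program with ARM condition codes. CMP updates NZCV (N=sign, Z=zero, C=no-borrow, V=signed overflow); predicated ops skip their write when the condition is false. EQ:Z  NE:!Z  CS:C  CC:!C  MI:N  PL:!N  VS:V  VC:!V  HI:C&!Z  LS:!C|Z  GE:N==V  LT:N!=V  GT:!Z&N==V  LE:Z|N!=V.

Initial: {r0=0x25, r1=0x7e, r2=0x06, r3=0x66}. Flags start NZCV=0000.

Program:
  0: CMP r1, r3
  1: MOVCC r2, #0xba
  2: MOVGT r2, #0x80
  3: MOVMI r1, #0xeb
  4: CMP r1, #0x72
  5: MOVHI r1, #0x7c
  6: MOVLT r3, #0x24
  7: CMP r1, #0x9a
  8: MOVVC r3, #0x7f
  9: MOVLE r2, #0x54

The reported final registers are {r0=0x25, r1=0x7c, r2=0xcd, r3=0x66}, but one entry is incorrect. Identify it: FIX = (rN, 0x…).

FIX = (r2, 0x80)

[0] flags=0010 → (cmp)
[1] flags=0010 CC?F → skip
[2] flags=0010 GT?T → r2=0x80
[3] flags=0010 MI?F → skip
[4] flags=0010 → (cmp)
[5] flags=0010 HI?T → r1=0x7c
[6] flags=0010 LT?F → skip
[7] flags=1001 → (cmp)
[8] flags=1001 VC?F → skip
[9] flags=1001 LE?F → skip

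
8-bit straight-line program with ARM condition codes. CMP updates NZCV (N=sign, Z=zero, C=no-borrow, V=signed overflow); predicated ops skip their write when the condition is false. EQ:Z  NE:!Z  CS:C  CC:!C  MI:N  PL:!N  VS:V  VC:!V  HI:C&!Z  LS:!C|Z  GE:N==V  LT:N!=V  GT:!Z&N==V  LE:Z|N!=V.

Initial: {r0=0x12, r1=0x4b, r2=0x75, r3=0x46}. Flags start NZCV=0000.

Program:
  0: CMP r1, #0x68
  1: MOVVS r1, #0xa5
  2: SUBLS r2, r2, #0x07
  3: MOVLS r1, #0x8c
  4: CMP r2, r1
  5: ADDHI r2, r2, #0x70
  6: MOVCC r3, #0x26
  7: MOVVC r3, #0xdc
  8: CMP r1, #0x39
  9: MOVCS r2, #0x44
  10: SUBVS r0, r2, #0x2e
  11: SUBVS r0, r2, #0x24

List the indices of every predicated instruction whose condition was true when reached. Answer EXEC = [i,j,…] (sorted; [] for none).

EXEC = [2,3,6,9,10,11]

0: ✓ CMP  NZCV=1000
1: · MOVVS
2: ✓ SUBLS  r2←0x6e
3: ✓ MOVLS  r1←0x8c
4: ✓ CMP  NZCV=1001
5: · ADDHI
6: ✓ MOVCC  r3←0x26
7: · MOVVC
8: ✓ CMP  NZCV=0011
9: ✓ MOVCS  r2←0x44
10: ✓ SUBVS  r0←0x16
11: ✓ SUBVS  r0←0x20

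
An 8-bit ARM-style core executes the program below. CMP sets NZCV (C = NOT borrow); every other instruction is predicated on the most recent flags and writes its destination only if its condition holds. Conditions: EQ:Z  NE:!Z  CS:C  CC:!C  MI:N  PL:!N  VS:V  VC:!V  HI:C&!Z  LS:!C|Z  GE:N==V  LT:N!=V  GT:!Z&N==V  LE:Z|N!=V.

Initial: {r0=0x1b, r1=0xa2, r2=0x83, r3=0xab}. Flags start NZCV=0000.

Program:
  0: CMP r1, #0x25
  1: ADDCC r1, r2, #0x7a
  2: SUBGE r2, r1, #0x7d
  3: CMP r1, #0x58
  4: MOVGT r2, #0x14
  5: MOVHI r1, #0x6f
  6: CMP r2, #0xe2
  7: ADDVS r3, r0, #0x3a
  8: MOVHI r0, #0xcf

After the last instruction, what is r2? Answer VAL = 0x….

VAL = 0x83

[0] flags=0011 → (cmp)
[1] flags=0011 CC?F → skip
[2] flags=0011 GE?F → skip
[3] flags=0011 → (cmp)
[4] flags=0011 GT?F → skip
[5] flags=0011 HI?T → r1=0x6f
[6] flags=1000 → (cmp)
[7] flags=1000 VS?F → skip
[8] flags=1000 HI?F → skip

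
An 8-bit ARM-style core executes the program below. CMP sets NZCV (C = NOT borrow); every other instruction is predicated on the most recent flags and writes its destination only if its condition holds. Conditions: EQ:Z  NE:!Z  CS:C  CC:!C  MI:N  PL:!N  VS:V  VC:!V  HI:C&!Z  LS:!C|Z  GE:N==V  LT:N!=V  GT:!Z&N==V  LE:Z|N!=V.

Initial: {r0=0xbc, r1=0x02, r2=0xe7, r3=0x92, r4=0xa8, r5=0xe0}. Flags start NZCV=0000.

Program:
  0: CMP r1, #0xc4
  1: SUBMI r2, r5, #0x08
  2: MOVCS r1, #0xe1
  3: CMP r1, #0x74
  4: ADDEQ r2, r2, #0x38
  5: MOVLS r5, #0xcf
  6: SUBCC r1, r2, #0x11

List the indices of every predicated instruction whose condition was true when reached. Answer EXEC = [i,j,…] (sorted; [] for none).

EXEC = [5,6]

[0] flags=0000 → (cmp)
[1] flags=0000 MI?F → skip
[2] flags=0000 CS?F → skip
[3] flags=1000 → (cmp)
[4] flags=1000 EQ?F → skip
[5] flags=1000 LS?T → r5=0xcf
[6] flags=1000 CC?T → r1=0xd6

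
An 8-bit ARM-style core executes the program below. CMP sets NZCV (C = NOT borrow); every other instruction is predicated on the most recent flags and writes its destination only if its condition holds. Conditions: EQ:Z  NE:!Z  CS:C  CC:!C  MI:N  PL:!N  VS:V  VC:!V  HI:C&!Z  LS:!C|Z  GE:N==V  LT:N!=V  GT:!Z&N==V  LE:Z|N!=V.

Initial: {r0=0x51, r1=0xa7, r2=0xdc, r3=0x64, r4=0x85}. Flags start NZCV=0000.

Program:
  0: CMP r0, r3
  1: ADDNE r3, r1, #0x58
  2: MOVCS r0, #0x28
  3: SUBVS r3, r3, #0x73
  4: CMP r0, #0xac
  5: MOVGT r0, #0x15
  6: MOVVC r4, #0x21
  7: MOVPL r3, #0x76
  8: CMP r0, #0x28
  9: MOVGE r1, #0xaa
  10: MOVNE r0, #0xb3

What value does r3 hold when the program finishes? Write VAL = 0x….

[0] flags=1000 → (cmp)
[1] flags=1000 NE?T → r3=0xff
[2] flags=1000 CS?F → skip
[3] flags=1000 VS?F → skip
[4] flags=1001 → (cmp)
[5] flags=1001 GT?T → r0=0x15
[6] flags=1001 VC?F → skip
[7] flags=1001 PL?F → skip
[8] flags=1000 → (cmp)
[9] flags=1000 GE?F → skip
[10] flags=1000 NE?T → r0=0xb3

VAL = 0xff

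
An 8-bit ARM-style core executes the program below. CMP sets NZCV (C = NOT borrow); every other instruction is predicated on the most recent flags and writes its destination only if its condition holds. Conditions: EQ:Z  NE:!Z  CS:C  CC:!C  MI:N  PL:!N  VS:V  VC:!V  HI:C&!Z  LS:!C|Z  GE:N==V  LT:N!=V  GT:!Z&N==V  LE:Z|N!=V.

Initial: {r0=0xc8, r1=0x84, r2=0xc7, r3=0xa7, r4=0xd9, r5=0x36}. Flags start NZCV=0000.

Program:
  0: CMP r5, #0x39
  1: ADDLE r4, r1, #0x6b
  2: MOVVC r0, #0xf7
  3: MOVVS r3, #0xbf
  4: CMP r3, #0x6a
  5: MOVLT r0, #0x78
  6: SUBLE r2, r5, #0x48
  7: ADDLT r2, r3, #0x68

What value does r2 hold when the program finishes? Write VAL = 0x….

0: ✓ CMP  NZCV=1000
1: ✓ ADDLE  r4←0xef
2: ✓ MOVVC  r0←0xf7
3: · MOVVS
4: ✓ CMP  NZCV=0011
5: ✓ MOVLT  r0←0x78
6: ✓ SUBLE  r2←0xee
7: ✓ ADDLT  r2←0x0f

VAL = 0x0f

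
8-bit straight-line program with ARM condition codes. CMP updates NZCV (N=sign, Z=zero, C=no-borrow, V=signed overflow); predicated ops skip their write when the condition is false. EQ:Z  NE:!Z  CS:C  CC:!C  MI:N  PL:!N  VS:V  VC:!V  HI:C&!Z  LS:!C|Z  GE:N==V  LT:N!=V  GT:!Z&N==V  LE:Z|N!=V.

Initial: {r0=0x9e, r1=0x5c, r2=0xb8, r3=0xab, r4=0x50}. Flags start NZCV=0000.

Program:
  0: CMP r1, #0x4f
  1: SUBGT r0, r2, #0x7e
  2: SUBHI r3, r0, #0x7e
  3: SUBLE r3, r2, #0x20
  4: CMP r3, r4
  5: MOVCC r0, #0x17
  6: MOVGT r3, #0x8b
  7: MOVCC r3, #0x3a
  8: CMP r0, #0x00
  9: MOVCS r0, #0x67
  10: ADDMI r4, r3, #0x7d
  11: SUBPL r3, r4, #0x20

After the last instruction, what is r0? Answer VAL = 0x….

VAL = 0x67

0: ✓ CMP  NZCV=0010
1: ✓ SUBGT  r0←0x3a
2: ✓ SUBHI  r3←0xbc
3: · SUBLE
4: ✓ CMP  NZCV=0011
5: · MOVCC
6: · MOVGT
7: · MOVCC
8: ✓ CMP  NZCV=0010
9: ✓ MOVCS  r0←0x67
10: · ADDMI
11: ✓ SUBPL  r3←0x30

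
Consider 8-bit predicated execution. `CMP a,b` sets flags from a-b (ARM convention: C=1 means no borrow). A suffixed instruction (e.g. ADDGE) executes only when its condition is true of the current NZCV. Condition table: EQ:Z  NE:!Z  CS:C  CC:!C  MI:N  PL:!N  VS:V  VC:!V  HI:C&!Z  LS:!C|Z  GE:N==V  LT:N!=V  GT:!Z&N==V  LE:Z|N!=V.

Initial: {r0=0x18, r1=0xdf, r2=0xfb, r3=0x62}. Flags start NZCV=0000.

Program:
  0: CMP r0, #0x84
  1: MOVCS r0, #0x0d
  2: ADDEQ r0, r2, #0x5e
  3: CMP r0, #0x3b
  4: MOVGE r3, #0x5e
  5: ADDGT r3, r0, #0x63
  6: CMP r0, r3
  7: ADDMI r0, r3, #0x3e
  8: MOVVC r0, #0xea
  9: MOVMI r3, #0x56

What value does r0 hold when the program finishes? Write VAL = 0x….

[0] flags=1001 → (cmp)
[1] flags=1001 CS?F → skip
[2] flags=1001 EQ?F → skip
[3] flags=1000 → (cmp)
[4] flags=1000 GE?F → skip
[5] flags=1000 GT?F → skip
[6] flags=1000 → (cmp)
[7] flags=1000 MI?T → r0=0xa0
[8] flags=1000 VC?T → r0=0xea
[9] flags=1000 MI?T → r3=0x56

VAL = 0xea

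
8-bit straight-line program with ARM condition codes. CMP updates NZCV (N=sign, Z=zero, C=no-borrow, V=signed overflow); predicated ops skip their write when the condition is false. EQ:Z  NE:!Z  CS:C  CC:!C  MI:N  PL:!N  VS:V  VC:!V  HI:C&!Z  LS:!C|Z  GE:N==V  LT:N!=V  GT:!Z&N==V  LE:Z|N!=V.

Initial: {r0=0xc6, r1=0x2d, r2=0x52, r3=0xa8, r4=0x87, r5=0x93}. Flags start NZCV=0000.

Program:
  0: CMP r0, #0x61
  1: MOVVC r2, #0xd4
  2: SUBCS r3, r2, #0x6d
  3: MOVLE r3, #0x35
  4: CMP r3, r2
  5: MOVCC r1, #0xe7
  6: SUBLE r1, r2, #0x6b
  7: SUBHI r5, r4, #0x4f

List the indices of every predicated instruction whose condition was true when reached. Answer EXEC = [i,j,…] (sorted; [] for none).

[0] flags=0011 → (cmp)
[1] flags=0011 VC?F → skip
[2] flags=0011 CS?T → r3=0xe5
[3] flags=0011 LE?T → r3=0x35
[4] flags=1000 → (cmp)
[5] flags=1000 CC?T → r1=0xe7
[6] flags=1000 LE?T → r1=0xe7
[7] flags=1000 HI?F → skip

EXEC = [2,3,5,6]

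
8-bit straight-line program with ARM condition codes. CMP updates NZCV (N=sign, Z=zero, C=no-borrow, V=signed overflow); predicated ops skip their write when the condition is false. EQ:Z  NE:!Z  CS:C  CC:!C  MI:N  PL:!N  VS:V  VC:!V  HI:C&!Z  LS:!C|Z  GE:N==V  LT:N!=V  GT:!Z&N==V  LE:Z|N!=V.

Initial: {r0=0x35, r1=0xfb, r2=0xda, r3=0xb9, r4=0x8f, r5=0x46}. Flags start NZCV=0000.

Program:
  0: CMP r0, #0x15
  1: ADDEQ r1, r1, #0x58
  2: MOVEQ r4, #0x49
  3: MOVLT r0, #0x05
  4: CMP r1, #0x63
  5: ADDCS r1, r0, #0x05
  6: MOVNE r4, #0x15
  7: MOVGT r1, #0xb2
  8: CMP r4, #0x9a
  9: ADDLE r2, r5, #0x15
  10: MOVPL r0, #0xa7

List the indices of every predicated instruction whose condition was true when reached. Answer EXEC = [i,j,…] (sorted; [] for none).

EXEC = [5,6,10]

[0] flags=0010 → (cmp)
[1] flags=0010 EQ?F → skip
[2] flags=0010 EQ?F → skip
[3] flags=0010 LT?F → skip
[4] flags=1010 → (cmp)
[5] flags=1010 CS?T → r1=0x3a
[6] flags=1010 NE?T → r4=0x15
[7] flags=1010 GT?F → skip
[8] flags=0000 → (cmp)
[9] flags=0000 LE?F → skip
[10] flags=0000 PL?T → r0=0xa7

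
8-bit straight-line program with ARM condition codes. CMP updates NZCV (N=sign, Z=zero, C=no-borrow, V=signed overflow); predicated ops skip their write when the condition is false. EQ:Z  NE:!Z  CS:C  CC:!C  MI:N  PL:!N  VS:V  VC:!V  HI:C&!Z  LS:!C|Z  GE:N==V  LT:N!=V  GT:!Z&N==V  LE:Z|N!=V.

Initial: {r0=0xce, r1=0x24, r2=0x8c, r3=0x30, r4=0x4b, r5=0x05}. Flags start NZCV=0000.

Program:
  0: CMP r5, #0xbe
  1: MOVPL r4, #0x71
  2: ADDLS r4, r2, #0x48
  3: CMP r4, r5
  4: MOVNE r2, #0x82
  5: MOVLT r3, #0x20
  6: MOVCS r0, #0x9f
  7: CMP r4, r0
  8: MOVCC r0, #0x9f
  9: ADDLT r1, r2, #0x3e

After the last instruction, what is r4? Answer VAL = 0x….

VAL = 0xd4

0: ✓ CMP  NZCV=0000
1: ✓ MOVPL  r4←0x71
2: ✓ ADDLS  r4←0xd4
3: ✓ CMP  NZCV=1010
4: ✓ MOVNE  r2←0x82
5: ✓ MOVLT  r3←0x20
6: ✓ MOVCS  r0←0x9f
7: ✓ CMP  NZCV=0010
8: · MOVCC
9: · ADDLT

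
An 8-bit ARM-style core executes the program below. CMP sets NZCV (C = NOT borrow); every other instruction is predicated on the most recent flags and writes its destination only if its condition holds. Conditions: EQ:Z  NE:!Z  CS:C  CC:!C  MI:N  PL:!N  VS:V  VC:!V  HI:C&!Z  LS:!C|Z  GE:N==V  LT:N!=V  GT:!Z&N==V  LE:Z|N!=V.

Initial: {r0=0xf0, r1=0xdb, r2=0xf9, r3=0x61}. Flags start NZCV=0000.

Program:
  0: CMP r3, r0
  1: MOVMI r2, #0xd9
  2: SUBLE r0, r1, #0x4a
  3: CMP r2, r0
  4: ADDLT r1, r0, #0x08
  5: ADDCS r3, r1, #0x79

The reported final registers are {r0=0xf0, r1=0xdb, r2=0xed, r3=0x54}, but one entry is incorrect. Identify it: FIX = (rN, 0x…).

0: ✓ CMP  NZCV=0000
1: · MOVMI
2: · SUBLE
3: ✓ CMP  NZCV=0010
4: · ADDLT
5: ✓ ADDCS  r3←0x54

FIX = (r2, 0xf9)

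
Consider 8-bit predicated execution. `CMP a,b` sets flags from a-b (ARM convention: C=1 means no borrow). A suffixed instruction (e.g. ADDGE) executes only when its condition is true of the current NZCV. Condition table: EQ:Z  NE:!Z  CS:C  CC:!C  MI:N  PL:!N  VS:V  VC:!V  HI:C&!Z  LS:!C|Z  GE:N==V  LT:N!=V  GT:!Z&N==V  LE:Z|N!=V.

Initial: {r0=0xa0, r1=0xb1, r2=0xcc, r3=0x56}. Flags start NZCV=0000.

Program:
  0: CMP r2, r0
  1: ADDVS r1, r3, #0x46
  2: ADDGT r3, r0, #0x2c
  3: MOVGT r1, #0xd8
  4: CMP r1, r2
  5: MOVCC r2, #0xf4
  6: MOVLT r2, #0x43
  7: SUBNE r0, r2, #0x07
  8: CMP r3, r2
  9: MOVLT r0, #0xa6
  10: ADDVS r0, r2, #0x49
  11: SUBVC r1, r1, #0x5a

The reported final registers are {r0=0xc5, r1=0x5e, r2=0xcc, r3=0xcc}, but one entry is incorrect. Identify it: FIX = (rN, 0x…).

FIX = (r1, 0x7e)

0: ✓ CMP  NZCV=0010
1: · ADDVS
2: ✓ ADDGT  r3←0xcc
3: ✓ MOVGT  r1←0xd8
4: ✓ CMP  NZCV=0010
5: · MOVCC
6: · MOVLT
7: ✓ SUBNE  r0←0xc5
8: ✓ CMP  NZCV=0110
9: · MOVLT
10: · ADDVS
11: ✓ SUBVC  r1←0x7e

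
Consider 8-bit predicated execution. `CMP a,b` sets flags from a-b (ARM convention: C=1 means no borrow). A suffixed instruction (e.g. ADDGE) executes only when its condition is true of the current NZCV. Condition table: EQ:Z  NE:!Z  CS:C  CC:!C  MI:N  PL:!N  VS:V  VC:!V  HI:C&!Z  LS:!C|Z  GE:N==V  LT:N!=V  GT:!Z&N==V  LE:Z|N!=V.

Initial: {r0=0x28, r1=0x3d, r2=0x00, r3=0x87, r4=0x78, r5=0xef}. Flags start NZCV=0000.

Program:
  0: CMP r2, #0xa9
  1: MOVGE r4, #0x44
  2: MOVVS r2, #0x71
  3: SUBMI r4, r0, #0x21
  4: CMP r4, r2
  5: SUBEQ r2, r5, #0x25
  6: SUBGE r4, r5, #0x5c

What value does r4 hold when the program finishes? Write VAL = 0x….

VAL = 0x93

[0] flags=0000 → (cmp)
[1] flags=0000 GE?T → r4=0x44
[2] flags=0000 VS?F → skip
[3] flags=0000 MI?F → skip
[4] flags=0010 → (cmp)
[5] flags=0010 EQ?F → skip
[6] flags=0010 GE?T → r4=0x93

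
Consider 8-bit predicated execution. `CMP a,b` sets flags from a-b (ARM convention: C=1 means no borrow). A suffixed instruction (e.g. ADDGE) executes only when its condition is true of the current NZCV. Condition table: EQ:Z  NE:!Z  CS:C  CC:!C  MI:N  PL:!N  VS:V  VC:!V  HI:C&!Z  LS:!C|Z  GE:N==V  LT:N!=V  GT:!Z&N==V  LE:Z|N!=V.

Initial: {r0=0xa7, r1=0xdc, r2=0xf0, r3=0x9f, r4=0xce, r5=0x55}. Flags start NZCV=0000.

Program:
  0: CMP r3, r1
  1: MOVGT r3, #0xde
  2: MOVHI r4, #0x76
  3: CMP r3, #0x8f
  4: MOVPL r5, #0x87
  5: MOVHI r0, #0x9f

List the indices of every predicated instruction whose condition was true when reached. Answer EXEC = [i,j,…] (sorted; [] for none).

EXEC = [4,5]

0: ✓ CMP  NZCV=1000
1: · MOVGT
2: · MOVHI
3: ✓ CMP  NZCV=0010
4: ✓ MOVPL  r5←0x87
5: ✓ MOVHI  r0←0x9f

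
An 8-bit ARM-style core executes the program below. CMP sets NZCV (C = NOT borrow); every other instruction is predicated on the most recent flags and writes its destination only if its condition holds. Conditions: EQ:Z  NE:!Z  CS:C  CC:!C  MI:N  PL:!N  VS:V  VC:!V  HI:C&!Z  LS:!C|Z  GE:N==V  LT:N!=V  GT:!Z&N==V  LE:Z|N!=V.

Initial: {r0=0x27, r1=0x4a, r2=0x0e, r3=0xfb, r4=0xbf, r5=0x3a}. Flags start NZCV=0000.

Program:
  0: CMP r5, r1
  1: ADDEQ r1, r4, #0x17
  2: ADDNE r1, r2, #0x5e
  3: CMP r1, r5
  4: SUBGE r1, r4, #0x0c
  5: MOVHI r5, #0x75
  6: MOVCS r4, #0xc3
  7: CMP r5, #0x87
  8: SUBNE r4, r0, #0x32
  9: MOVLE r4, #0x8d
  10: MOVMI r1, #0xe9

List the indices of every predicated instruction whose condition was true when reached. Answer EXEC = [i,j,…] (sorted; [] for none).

EXEC = [2,4,5,6,8,10]

0: ✓ CMP  NZCV=1000
1: · ADDEQ
2: ✓ ADDNE  r1←0x6c
3: ✓ CMP  NZCV=0010
4: ✓ SUBGE  r1←0xb3
5: ✓ MOVHI  r5←0x75
6: ✓ MOVCS  r4←0xc3
7: ✓ CMP  NZCV=1001
8: ✓ SUBNE  r4←0xf5
9: · MOVLE
10: ✓ MOVMI  r1←0xe9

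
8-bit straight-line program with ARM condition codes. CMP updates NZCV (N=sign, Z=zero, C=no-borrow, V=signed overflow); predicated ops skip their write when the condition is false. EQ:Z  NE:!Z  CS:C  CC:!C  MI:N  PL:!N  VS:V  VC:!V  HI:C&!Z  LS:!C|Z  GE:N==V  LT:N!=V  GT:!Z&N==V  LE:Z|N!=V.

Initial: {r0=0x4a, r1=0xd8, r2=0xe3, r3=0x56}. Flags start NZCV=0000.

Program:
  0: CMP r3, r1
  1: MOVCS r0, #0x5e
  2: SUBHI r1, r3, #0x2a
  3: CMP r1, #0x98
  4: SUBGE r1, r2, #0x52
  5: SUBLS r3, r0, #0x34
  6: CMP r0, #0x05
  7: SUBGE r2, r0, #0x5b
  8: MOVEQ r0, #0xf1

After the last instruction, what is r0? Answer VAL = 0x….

VAL = 0x4a

0: ✓ CMP  NZCV=0000
1: · MOVCS
2: · SUBHI
3: ✓ CMP  NZCV=0010
4: ✓ SUBGE  r1←0x91
5: · SUBLS
6: ✓ CMP  NZCV=0010
7: ✓ SUBGE  r2←0xef
8: · MOVEQ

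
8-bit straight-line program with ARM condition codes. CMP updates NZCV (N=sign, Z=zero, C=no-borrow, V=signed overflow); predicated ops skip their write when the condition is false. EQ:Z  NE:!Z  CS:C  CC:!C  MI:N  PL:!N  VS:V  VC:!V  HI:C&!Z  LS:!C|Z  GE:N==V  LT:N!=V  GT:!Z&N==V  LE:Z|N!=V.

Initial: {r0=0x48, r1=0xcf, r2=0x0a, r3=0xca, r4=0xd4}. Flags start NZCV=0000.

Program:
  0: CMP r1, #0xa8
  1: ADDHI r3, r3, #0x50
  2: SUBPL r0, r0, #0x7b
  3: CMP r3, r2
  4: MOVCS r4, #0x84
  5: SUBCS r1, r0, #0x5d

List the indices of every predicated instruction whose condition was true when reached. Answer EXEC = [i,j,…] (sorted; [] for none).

0: ✓ CMP  NZCV=0010
1: ✓ ADDHI  r3←0x1a
2: ✓ SUBPL  r0←0xcd
3: ✓ CMP  NZCV=0010
4: ✓ MOVCS  r4←0x84
5: ✓ SUBCS  r1←0x70

EXEC = [1,2,4,5]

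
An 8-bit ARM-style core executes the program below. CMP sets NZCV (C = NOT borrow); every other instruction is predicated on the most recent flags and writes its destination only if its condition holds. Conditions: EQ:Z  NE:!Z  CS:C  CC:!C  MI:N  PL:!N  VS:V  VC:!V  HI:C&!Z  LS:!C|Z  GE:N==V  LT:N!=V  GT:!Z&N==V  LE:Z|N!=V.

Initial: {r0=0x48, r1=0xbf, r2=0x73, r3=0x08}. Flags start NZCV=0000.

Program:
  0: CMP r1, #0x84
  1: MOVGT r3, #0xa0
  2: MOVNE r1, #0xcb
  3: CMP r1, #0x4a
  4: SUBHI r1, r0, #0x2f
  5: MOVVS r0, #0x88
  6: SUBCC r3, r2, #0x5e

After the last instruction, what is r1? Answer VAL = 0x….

VAL = 0x19

[0] flags=0010 → (cmp)
[1] flags=0010 GT?T → r3=0xa0
[2] flags=0010 NE?T → r1=0xcb
[3] flags=1010 → (cmp)
[4] flags=1010 HI?T → r1=0x19
[5] flags=1010 VS?F → skip
[6] flags=1010 CC?F → skip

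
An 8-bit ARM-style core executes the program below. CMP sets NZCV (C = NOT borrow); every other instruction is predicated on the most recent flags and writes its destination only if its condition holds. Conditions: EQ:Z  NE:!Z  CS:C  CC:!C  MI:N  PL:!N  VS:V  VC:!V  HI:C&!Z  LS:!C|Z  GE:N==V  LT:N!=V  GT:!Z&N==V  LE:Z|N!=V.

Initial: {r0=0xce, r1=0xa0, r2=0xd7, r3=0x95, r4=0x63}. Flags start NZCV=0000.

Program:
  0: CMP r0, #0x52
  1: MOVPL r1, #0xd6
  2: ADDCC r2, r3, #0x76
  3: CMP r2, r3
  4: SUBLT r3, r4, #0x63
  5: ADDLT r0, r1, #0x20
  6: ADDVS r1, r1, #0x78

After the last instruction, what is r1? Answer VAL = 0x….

VAL = 0xd6

[0] flags=0011 → (cmp)
[1] flags=0011 PL?T → r1=0xd6
[2] flags=0011 CC?F → skip
[3] flags=0010 → (cmp)
[4] flags=0010 LT?F → skip
[5] flags=0010 LT?F → skip
[6] flags=0010 VS?F → skip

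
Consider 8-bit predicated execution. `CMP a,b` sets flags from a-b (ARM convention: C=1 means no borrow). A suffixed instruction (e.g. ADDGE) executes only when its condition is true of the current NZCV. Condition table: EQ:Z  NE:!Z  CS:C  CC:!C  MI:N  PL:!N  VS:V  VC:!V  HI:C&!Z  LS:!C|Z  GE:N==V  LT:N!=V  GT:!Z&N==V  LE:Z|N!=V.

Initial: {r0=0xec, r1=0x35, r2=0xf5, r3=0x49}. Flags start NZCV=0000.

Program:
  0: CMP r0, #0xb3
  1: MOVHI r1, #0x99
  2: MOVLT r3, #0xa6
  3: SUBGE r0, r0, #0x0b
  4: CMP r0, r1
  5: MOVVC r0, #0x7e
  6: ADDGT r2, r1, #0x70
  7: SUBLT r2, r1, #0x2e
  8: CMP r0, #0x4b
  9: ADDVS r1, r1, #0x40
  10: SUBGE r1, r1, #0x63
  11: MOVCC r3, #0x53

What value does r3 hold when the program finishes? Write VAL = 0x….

0: ✓ CMP  NZCV=0010
1: ✓ MOVHI  r1←0x99
2: · MOVLT
3: ✓ SUBGE  r0←0xe1
4: ✓ CMP  NZCV=0010
5: ✓ MOVVC  r0←0x7e
6: ✓ ADDGT  r2←0x09
7: · SUBLT
8: ✓ CMP  NZCV=0010
9: · ADDVS
10: ✓ SUBGE  r1←0x36
11: · MOVCC

VAL = 0x49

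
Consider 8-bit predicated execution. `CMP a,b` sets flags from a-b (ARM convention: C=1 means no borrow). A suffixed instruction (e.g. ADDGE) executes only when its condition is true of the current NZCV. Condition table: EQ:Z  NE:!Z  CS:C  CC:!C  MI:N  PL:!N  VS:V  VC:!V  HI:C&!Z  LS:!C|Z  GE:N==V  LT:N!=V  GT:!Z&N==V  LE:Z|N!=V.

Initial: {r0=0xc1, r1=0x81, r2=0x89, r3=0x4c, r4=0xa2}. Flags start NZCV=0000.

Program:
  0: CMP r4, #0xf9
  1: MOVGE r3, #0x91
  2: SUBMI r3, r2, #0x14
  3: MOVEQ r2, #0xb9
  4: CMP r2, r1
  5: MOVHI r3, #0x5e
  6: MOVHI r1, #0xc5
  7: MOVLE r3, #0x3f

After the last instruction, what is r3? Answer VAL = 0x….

VAL = 0x5e

[0] flags=1000 → (cmp)
[1] flags=1000 GE?F → skip
[2] flags=1000 MI?T → r3=0x75
[3] flags=1000 EQ?F → skip
[4] flags=0010 → (cmp)
[5] flags=0010 HI?T → r3=0x5e
[6] flags=0010 HI?T → r1=0xc5
[7] flags=0010 LE?F → skip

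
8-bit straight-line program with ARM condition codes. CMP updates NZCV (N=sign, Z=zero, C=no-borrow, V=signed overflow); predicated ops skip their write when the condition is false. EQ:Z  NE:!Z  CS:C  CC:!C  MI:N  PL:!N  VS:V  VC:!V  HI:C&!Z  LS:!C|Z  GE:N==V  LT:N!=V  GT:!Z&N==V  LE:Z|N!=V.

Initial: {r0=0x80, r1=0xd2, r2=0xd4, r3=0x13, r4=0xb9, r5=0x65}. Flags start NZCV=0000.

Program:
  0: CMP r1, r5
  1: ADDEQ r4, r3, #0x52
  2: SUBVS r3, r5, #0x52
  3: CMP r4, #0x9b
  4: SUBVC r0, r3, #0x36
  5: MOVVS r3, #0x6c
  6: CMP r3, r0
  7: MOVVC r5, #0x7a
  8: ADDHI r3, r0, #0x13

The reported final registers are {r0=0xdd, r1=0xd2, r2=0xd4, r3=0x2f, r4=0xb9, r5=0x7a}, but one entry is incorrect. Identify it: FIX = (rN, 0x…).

FIX = (r3, 0x13)

0: ✓ CMP  NZCV=0011
1: · ADDEQ
2: ✓ SUBVS  r3←0x13
3: ✓ CMP  NZCV=0010
4: ✓ SUBVC  r0←0xdd
5: · MOVVS
6: ✓ CMP  NZCV=0000
7: ✓ MOVVC  r5←0x7a
8: · ADDHI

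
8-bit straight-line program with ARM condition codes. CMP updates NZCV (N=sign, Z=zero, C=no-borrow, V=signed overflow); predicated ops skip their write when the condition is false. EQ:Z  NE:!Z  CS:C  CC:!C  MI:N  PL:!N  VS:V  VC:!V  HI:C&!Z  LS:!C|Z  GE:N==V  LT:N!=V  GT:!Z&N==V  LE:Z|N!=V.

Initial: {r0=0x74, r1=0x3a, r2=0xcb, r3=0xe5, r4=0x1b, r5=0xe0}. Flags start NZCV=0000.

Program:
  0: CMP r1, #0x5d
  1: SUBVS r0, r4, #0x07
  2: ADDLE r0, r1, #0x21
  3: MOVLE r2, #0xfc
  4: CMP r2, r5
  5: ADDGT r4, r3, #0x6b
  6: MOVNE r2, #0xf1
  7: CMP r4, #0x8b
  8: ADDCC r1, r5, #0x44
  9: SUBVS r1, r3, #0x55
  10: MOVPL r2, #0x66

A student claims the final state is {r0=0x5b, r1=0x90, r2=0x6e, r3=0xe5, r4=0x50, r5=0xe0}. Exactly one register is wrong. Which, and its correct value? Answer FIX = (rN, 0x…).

[0] flags=1000 → (cmp)
[1] flags=1000 VS?F → skip
[2] flags=1000 LE?T → r0=0x5b
[3] flags=1000 LE?T → r2=0xfc
[4] flags=0010 → (cmp)
[5] flags=0010 GT?T → r4=0x50
[6] flags=0010 NE?T → r2=0xf1
[7] flags=1001 → (cmp)
[8] flags=1001 CC?T → r1=0x24
[9] flags=1001 VS?T → r1=0x90
[10] flags=1001 PL?F → skip

FIX = (r2, 0xf1)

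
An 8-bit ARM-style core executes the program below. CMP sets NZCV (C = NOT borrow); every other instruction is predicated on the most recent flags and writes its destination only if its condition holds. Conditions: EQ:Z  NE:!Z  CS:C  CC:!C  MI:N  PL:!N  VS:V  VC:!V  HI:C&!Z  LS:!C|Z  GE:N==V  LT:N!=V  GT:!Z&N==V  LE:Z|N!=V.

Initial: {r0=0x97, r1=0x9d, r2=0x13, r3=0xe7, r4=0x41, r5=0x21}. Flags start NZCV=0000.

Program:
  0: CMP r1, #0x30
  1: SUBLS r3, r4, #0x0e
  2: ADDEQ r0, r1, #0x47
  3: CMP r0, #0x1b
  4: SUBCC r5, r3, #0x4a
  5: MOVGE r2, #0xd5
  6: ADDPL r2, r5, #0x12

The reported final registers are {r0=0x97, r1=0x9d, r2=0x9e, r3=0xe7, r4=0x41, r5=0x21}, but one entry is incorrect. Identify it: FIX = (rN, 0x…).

FIX = (r2, 0x33)

0: ✓ CMP  NZCV=0011
1: · SUBLS
2: · ADDEQ
3: ✓ CMP  NZCV=0011
4: · SUBCC
5: · MOVGE
6: ✓ ADDPL  r2←0x33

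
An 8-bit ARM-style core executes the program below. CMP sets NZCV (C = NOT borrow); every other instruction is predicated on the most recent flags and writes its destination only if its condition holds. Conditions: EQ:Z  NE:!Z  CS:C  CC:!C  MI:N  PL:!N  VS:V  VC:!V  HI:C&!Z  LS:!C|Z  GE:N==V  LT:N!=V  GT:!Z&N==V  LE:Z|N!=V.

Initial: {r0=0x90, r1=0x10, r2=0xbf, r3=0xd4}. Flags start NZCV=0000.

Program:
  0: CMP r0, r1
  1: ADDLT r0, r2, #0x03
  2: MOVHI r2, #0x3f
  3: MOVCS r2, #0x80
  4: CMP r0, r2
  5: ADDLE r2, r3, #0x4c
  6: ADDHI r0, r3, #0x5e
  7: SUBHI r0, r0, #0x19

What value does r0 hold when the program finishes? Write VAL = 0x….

[0] flags=1010 → (cmp)
[1] flags=1010 LT?T → r0=0xc2
[2] flags=1010 HI?T → r2=0x3f
[3] flags=1010 CS?T → r2=0x80
[4] flags=0010 → (cmp)
[5] flags=0010 LE?F → skip
[6] flags=0010 HI?T → r0=0x32
[7] flags=0010 HI?T → r0=0x19

VAL = 0x19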